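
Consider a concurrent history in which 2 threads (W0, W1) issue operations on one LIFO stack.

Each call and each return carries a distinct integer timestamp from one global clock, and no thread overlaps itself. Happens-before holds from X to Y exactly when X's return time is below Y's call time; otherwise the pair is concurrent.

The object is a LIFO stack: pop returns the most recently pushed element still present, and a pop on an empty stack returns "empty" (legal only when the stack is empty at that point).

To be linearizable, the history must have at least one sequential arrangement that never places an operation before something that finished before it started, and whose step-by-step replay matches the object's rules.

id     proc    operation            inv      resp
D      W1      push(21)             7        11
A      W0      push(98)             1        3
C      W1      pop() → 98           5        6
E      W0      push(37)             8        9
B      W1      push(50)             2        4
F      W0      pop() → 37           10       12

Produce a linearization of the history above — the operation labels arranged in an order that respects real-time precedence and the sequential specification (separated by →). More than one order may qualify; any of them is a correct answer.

B → A → C → D → E → F

after step 1 (B push(50)): stack <50>
after step 2 (A push(98)): stack <50,98>
after step 3 (C pop() → 98): stack <50>
after step 4 (D push(21)): stack <50,21>
after step 5 (E push(37)): stack <50,21,37>
after step 6 (F pop() → 37): stack <50,21>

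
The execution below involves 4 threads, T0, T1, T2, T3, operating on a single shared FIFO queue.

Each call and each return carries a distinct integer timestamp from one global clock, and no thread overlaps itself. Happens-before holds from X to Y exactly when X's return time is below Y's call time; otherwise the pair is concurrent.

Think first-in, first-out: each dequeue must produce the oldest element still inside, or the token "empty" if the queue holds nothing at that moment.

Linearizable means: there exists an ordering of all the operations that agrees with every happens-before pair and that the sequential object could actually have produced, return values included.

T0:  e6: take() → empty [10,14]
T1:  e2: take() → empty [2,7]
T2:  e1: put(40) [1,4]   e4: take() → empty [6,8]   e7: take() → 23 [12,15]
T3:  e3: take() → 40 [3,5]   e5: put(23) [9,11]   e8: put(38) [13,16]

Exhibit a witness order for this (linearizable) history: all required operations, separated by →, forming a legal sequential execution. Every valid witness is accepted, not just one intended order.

e1 → e3 → e2 → e4 → e5 → e7 → e6 → e8

step 1: e1 put(40) — queue <40>
step 2: e3 take() → 40 — queue <>
step 3: e2 take() → empty — queue <>
step 4: e4 take() → empty — queue <>
step 5: e5 put(23) — queue <23>
step 6: e7 take() → 23 — queue <>
step 7: e6 take() → empty — queue <>
step 8: e8 put(38) — queue <38>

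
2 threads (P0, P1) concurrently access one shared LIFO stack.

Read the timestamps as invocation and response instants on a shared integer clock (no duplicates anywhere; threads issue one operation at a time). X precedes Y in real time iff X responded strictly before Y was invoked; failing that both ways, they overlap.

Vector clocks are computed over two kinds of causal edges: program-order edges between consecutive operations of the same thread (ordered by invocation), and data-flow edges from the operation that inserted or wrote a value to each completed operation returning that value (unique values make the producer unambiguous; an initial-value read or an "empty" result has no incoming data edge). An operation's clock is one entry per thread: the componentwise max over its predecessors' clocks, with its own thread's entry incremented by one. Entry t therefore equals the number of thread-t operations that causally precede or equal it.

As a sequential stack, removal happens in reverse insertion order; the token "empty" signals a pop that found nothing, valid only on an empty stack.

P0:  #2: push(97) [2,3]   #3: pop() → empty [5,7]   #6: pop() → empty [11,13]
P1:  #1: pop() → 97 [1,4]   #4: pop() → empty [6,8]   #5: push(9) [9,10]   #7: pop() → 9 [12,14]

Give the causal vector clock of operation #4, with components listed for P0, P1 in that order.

(1, 2)

invoked at 2, #2 has no predecessors; its own P0 bump gives (1, 0)
merge at #1 (invoked 1): VC(#2)=(1, 0), own-thread bump on P1 → (1, 1)
merge at #3 (invoked 5): VC(#2)=(1, 0), own-thread bump on P0 → (2, 0)
merge at #4 (invoked 6): VC(#1)=(1, 1), own-thread bump on P1 → (1, 2)
merge at #6 (invoked 11): VC(#3)=(2, 0), own-thread bump on P0 → (3, 0)
merge at #5 (invoked 9): VC(#4)=(1, 2), own-thread bump on P1 → (1, 3)
merge at #7 (invoked 12): VC(#5)=(1, 3), own-thread bump on P1 → (1, 4)
target: VC(#4) = (1, 2)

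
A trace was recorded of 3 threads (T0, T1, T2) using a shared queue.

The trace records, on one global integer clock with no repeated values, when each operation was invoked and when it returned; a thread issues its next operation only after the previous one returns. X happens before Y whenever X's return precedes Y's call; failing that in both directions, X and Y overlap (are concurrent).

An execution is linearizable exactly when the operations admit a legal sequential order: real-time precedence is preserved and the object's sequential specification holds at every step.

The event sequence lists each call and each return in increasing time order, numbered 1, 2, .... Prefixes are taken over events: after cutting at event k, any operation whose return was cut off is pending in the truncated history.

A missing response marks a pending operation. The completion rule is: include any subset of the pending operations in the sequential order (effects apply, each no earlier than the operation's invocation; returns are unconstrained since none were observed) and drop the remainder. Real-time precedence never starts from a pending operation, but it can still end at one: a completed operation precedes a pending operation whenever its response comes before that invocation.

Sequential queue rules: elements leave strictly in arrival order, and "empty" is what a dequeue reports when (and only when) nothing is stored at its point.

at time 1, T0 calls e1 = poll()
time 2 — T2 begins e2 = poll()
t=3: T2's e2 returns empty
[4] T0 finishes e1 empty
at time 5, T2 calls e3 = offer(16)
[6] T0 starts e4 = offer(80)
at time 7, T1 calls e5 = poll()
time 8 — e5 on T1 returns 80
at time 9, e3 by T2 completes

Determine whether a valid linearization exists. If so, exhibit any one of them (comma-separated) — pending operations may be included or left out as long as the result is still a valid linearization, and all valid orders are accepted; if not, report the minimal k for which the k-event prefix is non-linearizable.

linearizable — witness: e1, e2, e4, e3, e5

1. e1 poll() → empty, leaving queue <>
2. e2 poll() → empty, leaving queue <>
3. e4 offer(80) (pending, included), leaving queue <80>
4. e3 offer(16), leaving queue <80,16>
5. e5 poll() → 80, leaving queue <16>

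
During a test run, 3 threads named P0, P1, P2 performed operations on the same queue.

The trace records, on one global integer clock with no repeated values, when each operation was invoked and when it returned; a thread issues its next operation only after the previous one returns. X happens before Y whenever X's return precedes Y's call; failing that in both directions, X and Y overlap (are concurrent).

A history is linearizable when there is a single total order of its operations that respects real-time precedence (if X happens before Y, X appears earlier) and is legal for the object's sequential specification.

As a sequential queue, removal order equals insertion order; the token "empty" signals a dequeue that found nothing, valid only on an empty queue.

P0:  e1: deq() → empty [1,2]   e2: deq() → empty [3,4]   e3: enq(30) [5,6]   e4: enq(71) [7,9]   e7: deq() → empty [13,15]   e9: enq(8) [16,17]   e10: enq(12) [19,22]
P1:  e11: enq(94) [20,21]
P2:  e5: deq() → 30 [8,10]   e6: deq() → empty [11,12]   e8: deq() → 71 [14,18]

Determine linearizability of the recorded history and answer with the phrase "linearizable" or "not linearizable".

not linearizable

prefix check: 1..11 passes, 1..12 fails once e6's time-12 response joins
2 orders of the 6 completed queue ops respect real time; none is legal
for example e1, e2, e3, e4, e5, e6 fails at step 6: e6 deq() → empty is not legal there
for example e1, e2, e3, e5, e4, e6 fails at step 6: e6 deq() → empty is not legal there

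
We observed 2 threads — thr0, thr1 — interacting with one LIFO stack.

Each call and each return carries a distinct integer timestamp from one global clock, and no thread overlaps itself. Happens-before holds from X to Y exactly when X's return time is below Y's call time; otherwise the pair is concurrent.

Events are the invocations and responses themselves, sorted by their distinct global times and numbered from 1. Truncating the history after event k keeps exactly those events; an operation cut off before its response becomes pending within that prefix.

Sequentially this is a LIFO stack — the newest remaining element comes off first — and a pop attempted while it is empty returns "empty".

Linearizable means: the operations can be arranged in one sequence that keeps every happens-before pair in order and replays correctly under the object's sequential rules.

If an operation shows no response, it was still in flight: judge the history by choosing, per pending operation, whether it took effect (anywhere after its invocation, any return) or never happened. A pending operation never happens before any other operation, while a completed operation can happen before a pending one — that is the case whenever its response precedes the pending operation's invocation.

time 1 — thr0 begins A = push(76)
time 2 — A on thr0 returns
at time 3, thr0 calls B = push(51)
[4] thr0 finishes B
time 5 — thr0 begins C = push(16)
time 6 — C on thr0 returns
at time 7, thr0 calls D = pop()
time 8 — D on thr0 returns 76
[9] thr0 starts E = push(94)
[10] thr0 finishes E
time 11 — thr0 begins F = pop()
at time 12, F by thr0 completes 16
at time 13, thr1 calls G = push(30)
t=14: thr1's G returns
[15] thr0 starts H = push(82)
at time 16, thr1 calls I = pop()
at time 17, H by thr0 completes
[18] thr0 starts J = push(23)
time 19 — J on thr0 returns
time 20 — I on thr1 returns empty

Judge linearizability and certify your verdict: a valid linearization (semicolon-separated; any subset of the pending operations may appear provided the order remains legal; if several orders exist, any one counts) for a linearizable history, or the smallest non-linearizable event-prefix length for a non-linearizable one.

the violation lands at event 8, D's response at time 8: events 1..7 linearize, events 1..8 do not
exactly one order of the 4 completed ops respects real time; the LIFO stack replay fails
for example A, B, C, D fails at step 4: D pop() → 76 is not legal there

not linearizable — minimal violating prefix: 8 events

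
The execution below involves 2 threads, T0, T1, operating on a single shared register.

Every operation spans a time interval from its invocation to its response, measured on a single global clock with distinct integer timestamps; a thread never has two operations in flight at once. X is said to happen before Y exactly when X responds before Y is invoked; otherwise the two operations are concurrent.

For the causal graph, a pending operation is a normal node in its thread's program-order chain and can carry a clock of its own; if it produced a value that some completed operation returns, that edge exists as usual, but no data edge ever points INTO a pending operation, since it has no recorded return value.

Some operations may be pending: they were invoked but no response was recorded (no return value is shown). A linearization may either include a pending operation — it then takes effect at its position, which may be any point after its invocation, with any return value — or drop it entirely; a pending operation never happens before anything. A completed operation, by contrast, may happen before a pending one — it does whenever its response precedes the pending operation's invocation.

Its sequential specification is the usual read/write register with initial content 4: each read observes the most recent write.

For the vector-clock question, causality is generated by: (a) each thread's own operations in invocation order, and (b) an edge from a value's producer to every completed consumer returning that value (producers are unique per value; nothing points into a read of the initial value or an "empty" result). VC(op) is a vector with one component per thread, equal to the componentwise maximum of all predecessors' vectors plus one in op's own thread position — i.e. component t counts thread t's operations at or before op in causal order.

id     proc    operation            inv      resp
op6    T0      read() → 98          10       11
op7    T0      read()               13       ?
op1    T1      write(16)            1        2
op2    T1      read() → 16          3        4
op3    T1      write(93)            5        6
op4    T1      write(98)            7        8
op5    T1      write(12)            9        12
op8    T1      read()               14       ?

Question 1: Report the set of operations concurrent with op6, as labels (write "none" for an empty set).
Answer: op5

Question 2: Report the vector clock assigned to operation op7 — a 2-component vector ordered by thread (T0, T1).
Answer: (2, 4)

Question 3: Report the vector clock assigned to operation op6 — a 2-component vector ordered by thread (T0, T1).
Answer: (1, 4)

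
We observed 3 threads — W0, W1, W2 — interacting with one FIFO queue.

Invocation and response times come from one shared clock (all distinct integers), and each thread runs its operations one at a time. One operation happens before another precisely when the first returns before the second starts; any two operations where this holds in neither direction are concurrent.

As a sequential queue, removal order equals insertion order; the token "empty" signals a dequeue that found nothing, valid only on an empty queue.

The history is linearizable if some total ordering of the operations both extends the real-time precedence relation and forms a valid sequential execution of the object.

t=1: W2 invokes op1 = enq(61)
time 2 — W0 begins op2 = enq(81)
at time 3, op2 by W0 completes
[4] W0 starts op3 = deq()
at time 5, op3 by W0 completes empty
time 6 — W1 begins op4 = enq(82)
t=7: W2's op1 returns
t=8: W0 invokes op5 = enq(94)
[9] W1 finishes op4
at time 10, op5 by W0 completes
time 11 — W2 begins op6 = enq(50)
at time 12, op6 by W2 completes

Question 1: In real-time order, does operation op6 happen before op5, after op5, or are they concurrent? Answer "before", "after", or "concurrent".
op6 spans [11,12], op5 spans [8,10]
resp(op5)=10 < inv(op6)=11

after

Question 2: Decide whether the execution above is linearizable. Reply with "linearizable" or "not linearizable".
through event 4 a valid linearization exists; event 5 (op3 responding at time 5) ends that
the completed operations (2 total) allow one real-time order; the FIFO queue replay rejects it
every completion of the 1 pending operation (op1) was checked; none linearizes
e.g. op2, op3 (pending dropped): illegal at step 2, since op3 deq() → empty cannot apply there

not linearizable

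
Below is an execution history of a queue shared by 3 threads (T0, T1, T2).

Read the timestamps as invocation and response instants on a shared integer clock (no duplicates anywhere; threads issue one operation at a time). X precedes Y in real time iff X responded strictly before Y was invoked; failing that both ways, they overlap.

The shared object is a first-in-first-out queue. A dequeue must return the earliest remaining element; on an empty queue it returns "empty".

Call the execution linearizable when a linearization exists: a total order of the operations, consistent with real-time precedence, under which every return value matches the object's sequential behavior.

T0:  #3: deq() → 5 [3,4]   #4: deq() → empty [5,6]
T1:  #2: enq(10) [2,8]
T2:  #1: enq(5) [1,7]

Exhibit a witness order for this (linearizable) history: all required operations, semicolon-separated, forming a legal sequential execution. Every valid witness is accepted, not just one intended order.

#1; #3; #4; #2

1. #1 enq(5), leaving queue <5>
2. #3 deq() → 5, leaving queue <>
3. #4 deq() → empty, leaving queue <>
4. #2 enq(10), leaving queue <10>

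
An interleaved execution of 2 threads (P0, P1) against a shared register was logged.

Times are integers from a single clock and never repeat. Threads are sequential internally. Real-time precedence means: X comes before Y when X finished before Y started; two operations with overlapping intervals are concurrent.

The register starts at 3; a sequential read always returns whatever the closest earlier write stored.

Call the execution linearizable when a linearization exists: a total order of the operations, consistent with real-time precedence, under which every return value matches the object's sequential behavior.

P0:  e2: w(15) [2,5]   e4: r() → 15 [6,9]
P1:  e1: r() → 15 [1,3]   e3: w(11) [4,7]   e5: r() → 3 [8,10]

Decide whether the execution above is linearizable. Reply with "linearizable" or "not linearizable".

not linearizable

cut after 9 events: linearizable; cut after 10 events (e5 responds, time 10): not linearizable
real-time-consistent orders of the 5 completed operations: 8 — all fail the register replay
e.g. e1, e2, e3, e4, e5: illegal at step 1, since e1 r() → 15 cannot apply there
e.g. e1, e2, e3, e5, e4: illegal at step 1, since e1 r() → 15 cannot apply there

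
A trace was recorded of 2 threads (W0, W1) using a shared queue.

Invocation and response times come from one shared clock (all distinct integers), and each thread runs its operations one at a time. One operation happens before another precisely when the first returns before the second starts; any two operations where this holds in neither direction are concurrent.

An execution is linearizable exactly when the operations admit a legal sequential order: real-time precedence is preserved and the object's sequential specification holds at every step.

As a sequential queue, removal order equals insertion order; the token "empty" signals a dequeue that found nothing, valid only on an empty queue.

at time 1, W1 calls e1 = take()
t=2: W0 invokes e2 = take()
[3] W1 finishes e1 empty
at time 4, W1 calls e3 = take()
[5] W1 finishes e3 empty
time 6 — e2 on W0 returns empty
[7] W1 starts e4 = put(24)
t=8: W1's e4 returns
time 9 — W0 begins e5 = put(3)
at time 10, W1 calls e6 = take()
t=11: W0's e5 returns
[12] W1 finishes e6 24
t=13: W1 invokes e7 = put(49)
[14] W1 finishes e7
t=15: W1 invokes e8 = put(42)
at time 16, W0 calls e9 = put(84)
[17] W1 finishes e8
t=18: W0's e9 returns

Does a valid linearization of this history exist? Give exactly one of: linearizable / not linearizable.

linearizable

a witness: e1, e2, e3, e4, e5, e6, e7, e8, e9
step 1: e1 take() → empty — queue <>
step 2: e2 take() → empty — queue <>
step 3: e3 take() → empty — queue <>
step 4: e4 put(24) — queue <24>
step 5: e5 put(3) — queue <24,3>
step 6: e6 take() → 24 — queue <3>
step 7: e7 put(49) — queue <3,49>
step 8: e8 put(42) — queue <3,49,42>
step 9: e9 put(84) — queue <3,49,42,84>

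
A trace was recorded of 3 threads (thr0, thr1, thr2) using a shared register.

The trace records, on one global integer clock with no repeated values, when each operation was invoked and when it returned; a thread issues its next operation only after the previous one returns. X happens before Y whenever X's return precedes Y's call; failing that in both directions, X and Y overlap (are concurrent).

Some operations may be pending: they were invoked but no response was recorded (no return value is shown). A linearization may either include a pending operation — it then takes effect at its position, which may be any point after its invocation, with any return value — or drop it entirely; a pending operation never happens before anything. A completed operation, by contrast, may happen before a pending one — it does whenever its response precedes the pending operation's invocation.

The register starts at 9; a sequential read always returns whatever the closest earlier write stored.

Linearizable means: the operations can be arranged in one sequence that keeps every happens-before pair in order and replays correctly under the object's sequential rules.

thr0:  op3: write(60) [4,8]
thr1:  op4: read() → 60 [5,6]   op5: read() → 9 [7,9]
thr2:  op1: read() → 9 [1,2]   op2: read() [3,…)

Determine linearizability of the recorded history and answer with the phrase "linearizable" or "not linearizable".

not linearizable

cut after 8 events: linearizable; cut after 9 events (op5 responds, time 9): not linearizable
every one of the 3 real-time-consistent orders over 4 completed register ops fails the sequential spec
completion choices over the 1 pending operation (op2) were checked; none helps
take op1, op3, op4, op5 (pending dropped): step 4 already fails, because op5 read() → 9 cannot occur there
take op1, op4, op3, op5 (pending dropped): step 2 already fails, because op4 read() → 60 cannot occur there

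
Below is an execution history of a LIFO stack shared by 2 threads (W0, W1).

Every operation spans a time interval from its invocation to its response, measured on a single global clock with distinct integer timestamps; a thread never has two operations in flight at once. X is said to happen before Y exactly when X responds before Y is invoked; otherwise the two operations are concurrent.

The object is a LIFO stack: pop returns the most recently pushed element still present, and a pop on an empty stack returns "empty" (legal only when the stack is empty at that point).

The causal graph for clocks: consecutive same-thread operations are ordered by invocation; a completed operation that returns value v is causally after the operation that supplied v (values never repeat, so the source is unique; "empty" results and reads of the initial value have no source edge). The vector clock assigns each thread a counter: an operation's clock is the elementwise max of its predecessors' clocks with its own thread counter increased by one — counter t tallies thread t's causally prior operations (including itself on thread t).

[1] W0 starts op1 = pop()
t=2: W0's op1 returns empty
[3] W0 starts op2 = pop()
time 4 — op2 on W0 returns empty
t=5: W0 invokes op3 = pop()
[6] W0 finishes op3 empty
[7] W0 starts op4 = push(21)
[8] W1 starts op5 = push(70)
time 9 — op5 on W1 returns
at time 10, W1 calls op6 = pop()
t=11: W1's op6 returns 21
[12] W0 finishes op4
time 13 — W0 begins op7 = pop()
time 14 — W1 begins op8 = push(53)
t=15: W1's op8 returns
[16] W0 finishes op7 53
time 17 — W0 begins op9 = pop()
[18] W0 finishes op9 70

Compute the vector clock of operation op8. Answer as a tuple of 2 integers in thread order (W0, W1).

VC(op5, invoked at 8): no causal predecessors; +1 on W1 → (0, 1)
VC(op1, invoked at 1): no causal predecessors; +1 on W0 → (1, 0)
op2 (invocation 3): componentwise max over VC(op1)=(1, 0), +1 at W0, giving (2, 0)
op3 (invocation 5): componentwise max over VC(op2)=(2, 0), +1 at W0, giving (3, 0)
op4 (invocation 7): componentwise max over VC(op3)=(3, 0), +1 at W0, giving (4, 0)
op6 (invocation 10): componentwise max over VC(op4)=(4, 0), VC(op5)=(0, 1), +1 at W1, giving (4, 2)
op8 (invocation 14): componentwise max over VC(op6)=(4, 2), +1 at W1, giving (4, 3)
op7 (invocation 13): componentwise max over VC(op4)=(4, 0), VC(op8)=(4, 3), +1 at W0, giving (5, 3)
op9 (invocation 17): componentwise max over VC(op5)=(0, 1), VC(op7)=(5, 3), +1 at W0, giving (6, 3)
target: VC(op8) = (4, 3)

(4, 3)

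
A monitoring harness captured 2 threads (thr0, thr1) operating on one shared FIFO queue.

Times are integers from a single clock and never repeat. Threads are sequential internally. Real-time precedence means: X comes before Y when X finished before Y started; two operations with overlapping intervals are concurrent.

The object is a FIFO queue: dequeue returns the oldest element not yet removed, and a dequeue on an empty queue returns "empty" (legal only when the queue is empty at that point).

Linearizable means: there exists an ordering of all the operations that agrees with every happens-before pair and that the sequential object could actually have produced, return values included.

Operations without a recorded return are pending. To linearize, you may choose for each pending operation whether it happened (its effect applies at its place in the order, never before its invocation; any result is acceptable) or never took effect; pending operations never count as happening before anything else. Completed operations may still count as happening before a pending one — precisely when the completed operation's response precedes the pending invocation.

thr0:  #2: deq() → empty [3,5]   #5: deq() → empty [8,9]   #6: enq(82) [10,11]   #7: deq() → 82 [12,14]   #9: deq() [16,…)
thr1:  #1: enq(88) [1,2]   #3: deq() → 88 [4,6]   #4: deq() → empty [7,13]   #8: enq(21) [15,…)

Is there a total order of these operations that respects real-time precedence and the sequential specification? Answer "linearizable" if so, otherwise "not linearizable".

a witness: #1, #3, #2, #4, #5, #6, #7
after step 1 (#1 enq(88)): queue <88>
after step 2 (#3 deq() → 88): queue <>
after step 3 (#2 deq() → empty): queue <>
after step 4 (#4 deq() → empty): queue <>
after step 5 (#5 deq() → empty): queue <>
after step 6 (#6 enq(82)): queue <82>
after step 7 (#7 deq() → 82): queue <>

linearizable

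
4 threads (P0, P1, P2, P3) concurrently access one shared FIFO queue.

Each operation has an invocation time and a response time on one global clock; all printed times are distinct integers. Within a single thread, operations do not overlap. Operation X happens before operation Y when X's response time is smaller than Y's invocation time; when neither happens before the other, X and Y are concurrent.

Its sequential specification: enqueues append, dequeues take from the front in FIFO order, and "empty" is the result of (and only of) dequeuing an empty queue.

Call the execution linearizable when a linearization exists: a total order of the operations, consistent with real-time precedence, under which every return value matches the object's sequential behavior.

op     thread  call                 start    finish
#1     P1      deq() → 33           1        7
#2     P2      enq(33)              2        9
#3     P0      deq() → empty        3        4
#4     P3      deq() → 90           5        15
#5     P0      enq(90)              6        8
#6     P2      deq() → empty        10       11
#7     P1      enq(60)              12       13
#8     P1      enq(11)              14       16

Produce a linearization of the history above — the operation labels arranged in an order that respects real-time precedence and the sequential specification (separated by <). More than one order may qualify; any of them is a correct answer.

#2 < #1 < #3 < #5 < #4 < #6 < #7 < #8

step 1: #2 enq(33) — queue <33>
step 2: #1 deq() → 33 — queue <>
step 3: #3 deq() → empty — queue <>
step 4: #5 enq(90) — queue <90>
step 5: #4 deq() → 90 — queue <>
step 6: #6 deq() → empty — queue <>
step 7: #7 enq(60) — queue <60>
step 8: #8 enq(11) — queue <60,11>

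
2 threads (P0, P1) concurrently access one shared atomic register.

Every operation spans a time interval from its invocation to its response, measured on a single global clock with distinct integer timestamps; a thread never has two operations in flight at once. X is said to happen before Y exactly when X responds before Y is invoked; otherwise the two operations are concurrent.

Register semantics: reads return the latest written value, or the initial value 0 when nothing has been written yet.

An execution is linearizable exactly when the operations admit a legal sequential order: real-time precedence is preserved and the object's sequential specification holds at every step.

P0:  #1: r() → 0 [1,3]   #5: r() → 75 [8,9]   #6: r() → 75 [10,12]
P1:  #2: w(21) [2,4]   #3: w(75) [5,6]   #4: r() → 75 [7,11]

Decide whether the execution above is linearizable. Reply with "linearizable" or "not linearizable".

linearizable

one valid linearization: #1, #2, #3, #4, #5, #6
step 1: #1 r() → 0 — value 0
step 2: #2 w(21) — value 21
step 3: #3 w(75) — value 75
step 4: #4 r() → 75 — value 75
step 5: #5 r() → 75 — value 75
step 6: #6 r() → 75 — value 75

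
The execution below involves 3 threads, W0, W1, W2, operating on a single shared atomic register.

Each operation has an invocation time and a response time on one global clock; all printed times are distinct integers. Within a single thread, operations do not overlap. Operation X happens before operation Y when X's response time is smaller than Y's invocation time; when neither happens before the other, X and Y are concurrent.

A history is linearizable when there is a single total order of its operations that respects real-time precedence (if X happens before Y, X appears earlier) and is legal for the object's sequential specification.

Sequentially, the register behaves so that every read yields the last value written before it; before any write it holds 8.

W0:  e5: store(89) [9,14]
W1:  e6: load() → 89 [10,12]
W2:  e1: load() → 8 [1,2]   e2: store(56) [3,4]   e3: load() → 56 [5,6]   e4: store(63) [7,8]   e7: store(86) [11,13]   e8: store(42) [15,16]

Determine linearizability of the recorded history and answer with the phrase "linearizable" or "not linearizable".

linearizable

witness order: e1, e2, e3, e4, e5, e6, e7, e8
step 1: e1 load() → 8 — value 8
step 2: e2 store(56) — value 56
step 3: e3 load() → 56 — value 56
step 4: e4 store(63) — value 63
step 5: e5 store(89) — value 89
step 6: e6 load() → 89 — value 89
step 7: e7 store(86) — value 86
step 8: e8 store(42) — value 42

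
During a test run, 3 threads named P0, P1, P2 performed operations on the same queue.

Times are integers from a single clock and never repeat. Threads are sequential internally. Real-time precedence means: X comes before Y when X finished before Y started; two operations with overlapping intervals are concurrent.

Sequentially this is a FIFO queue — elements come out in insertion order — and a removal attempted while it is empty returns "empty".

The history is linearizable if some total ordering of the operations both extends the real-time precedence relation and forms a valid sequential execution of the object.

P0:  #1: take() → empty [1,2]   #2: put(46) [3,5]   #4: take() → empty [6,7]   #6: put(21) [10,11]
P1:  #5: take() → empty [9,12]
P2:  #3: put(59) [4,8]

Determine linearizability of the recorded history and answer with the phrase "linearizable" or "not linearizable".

not linearizable

prefix check: 1..6 passes, 1..7 fails once #4's time-7 response joins
the completed operations (3 total) allow one real-time order; the queue replay rejects it
every completion of the 1 pending operation (#3) was checked; none linearizes
one such order, #1, #2, #4 (pending dropped), breaks at step 3 where #4 take() → empty is illegal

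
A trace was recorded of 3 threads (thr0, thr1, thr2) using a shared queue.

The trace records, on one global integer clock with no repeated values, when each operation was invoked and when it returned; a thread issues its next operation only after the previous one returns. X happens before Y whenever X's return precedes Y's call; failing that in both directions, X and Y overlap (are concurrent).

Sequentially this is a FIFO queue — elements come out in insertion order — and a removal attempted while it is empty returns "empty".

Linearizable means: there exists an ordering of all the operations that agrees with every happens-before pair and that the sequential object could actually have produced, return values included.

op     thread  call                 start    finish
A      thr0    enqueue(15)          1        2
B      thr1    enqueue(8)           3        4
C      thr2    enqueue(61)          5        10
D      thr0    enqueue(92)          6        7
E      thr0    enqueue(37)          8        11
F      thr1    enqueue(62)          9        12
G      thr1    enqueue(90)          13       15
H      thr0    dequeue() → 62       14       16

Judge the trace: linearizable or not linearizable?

not linearizable

already the first 16 events (up to H's response at time 16) admit no linearization; the first 15 still do
all 16 real-time-respecting orders fail — 8 completed queue operations, no legal replay
take A, B, C, D, E, F, G, H: step 8 already fails, because H dequeue() → 62 cannot occur there
take A, B, C, D, E, F, H, G: step 7 already fails, because H dequeue() → 62 cannot occur there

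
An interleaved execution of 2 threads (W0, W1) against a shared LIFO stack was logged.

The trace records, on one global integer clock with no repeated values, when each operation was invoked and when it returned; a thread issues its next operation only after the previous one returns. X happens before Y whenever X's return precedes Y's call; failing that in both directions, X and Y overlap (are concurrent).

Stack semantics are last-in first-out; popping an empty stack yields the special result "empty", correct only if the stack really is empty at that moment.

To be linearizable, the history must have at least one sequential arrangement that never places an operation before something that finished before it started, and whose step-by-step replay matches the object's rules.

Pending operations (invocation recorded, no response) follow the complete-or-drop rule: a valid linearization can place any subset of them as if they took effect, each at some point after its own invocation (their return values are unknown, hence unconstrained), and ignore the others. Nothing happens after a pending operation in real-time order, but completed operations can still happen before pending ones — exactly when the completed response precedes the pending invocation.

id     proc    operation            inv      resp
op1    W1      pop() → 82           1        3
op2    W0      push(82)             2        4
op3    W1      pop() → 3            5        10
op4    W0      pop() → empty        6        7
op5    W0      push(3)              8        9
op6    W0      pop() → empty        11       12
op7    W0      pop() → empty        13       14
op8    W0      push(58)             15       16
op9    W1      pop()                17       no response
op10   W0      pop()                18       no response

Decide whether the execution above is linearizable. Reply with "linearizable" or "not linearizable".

linearizable

witness order: op2, op1, op4, op5, op3, op6, op7, op8
step 1: op2 push(82) — stack <82>
step 2: op1 pop() → 82 — stack <>
step 3: op4 pop() → empty — stack <>
step 4: op5 push(3) — stack <3>
step 5: op3 pop() → 3 — stack <>
step 6: op6 pop() → empty — stack <>
step 7: op7 pop() → empty — stack <>
step 8: op8 push(58) — stack <58>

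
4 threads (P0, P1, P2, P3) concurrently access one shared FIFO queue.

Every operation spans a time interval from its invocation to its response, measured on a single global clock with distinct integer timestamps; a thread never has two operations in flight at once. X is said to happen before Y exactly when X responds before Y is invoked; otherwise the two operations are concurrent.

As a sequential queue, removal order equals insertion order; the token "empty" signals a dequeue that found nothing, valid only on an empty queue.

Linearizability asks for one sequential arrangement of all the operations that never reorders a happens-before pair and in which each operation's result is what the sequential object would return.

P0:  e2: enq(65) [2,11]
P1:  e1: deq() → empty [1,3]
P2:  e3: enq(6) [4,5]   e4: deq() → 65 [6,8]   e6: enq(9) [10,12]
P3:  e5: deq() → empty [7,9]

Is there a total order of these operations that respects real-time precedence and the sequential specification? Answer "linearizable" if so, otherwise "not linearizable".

prefix check: 1..8 passes, 1..9 fails once e5's time-9 response joins
real-time-consistent orders of the 4 completed operations: 2 — all fail the FIFO queue replay
no escape via the 1 pending operation (e2): every completion choice fails
one such order, e1, e3, e4, e5 (pending dropped), breaks at step 3 where e4 deq() → 65 is illegal
one such order, e1, e3, e5, e4 (pending dropped), breaks at step 3 where e5 deq() → empty is illegal

not linearizable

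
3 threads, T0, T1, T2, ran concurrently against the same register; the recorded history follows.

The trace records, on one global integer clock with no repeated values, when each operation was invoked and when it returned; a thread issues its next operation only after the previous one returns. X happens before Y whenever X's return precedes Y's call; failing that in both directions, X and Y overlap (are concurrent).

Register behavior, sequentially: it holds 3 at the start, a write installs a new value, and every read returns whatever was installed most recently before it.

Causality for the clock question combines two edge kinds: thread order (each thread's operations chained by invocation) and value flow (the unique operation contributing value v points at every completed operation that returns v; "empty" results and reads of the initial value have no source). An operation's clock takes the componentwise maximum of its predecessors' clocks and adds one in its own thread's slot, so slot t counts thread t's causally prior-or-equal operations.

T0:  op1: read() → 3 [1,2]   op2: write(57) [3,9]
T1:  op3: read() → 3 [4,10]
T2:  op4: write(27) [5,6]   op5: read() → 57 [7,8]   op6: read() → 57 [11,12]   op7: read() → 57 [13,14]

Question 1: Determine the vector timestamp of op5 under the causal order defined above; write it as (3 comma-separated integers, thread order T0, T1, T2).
Answer: (2, 0, 2)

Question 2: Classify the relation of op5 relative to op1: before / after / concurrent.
Answer: after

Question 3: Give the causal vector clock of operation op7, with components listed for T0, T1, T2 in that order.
Answer: (2, 0, 4)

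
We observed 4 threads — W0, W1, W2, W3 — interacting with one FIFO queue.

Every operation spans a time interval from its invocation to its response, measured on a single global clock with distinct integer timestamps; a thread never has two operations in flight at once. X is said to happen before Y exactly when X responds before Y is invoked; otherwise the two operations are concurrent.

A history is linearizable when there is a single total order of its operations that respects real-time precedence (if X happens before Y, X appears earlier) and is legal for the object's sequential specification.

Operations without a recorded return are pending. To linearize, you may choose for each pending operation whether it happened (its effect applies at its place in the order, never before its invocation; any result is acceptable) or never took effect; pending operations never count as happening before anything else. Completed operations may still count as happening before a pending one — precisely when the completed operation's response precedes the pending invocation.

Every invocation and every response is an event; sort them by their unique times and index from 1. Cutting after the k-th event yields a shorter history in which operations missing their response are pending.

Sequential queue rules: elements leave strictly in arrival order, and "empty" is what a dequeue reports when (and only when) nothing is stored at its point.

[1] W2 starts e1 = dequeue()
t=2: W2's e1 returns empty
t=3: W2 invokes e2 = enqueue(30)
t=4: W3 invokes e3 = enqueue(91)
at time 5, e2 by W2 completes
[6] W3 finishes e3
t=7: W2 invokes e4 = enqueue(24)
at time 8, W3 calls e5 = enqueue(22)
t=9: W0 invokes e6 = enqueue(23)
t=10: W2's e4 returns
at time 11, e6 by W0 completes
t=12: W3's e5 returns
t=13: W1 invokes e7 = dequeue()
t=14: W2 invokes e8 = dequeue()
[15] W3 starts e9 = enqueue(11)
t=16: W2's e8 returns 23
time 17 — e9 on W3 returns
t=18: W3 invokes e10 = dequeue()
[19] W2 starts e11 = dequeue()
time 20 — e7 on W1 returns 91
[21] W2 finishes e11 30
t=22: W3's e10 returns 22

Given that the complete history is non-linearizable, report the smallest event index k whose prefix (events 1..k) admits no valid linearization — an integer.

16

a valid linearization of events 1..15 exists, for instance e1, e2, e3, e4, e5, e6:
after step 1 (e1 dequeue() → empty): queue <>
after step 2 (e2 enqueue(30)): queue <30>
after step 3 (e3 enqueue(91)): queue <30,91>
after step 4 (e4 enqueue(24)): queue <30,91,24>
after step 5 (e5 enqueue(22)): queue <30,91,24,22>
after step 6 (e6 enqueue(23)): queue <30,91,24,22,23>
adding event 16 (e8 responds at 16) leaves no legal real-time order
no completion choice of the 2 pending operations (e7, e9) rescues it — every subset was tried
e.g. e1, e2, e3, e4, e5, e6, e8 (pending dropped): illegal at step 7, since e8 dequeue() → 23 cannot apply there
e.g. e1, e2, e3, e4, e6, e5, e8 (pending dropped): illegal at step 7, since e8 dequeue() → 23 cannot apply there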